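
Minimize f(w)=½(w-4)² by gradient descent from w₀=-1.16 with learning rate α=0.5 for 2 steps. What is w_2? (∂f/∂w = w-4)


step 1: grad = -1.16-4 = -5.16; w = -1.16 - 0.5·(-5.16) = 1.42
step 2: grad = 1.42-4 = -2.58; w = 1.42 - 0.5·(-2.58) = 2.71

2.71


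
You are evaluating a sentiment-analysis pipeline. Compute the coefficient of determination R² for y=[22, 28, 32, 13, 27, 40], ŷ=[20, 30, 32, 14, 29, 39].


ȳ = 27
SS_res = Σ(y-ŷ)² = 14
SS_tot = Σ(y-ȳ)² = 416
R² = 1 - SS_res/SS_tot = 1 - 0.0337 = 0.9663

0.9663


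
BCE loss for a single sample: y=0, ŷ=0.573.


BCE = -[y·ln(p) + (1-y)·ln(1-p)]
= -0 - 1·ln(1-0.573)
= -ln(0.427) = 0.851

0.851


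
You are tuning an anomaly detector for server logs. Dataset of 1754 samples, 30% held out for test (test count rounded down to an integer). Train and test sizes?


Test = ⌊1754·30/100⌋ = 526
Train = 1754 - 526 = 1228

Train: 1228, Test: 526


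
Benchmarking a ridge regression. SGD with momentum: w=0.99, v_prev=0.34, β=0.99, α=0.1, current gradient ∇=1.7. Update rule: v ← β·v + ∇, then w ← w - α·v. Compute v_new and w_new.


v_new = 0.99·0.34 + 1.7 = 0.3366 + 1.7 = 2.0366
w_new = 0.99 - 0.1·2.0366 = 0.99 - 0.20366 = 0.78634

v_new=2.0366, w_new=0.78634


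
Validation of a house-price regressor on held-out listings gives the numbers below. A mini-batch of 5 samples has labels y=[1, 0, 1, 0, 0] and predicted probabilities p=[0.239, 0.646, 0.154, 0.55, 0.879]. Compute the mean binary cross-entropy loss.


L[0] = -ln(0.239) = 1.4313
L[1] = -ln(1-0.646) = -ln(0.354) = 1.0385
L[2] = -ln(0.154) = 1.8708
L[3] = -ln(1-0.55) = -ln(0.45) = 0.7985
L[4] = -ln(1-0.879) = -ln(0.121) = 2.112
mean = (1.4313 + 1.0385 + 1.8708 + 0.7985 + 2.112)/5 = 1.4502

1.4502


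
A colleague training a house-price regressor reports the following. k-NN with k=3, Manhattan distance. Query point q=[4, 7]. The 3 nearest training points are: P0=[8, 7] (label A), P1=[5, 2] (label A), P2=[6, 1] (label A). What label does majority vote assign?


d(q,P0) = 4  (label A)
d(q,P1) = 6  (label A)
d(q,P2) = 8  (label A)
Votes: A=3, B=0
Majority → A

A


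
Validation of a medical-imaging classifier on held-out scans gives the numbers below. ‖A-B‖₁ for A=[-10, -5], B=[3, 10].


d = |-10-3| + |-5-10|
  = 13 + 15
  = 28

28


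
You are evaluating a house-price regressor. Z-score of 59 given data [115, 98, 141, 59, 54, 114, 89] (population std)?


μ = 95.7143, σ = 29.0208
z = (59 - 95.7143)/29.0208 = -1.2651

-1.2651


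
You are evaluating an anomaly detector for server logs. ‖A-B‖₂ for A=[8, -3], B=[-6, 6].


d = √((8+ 6)² + (-3-6)²)
  = √(196 + 81)
  = √277 = 16.6433

16.6433


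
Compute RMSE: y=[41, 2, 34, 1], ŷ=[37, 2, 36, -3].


MSE = 36/4 = 9
RMSE = √(36/4) = 3.0

3.0


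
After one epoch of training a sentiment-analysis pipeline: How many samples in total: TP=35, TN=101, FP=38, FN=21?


Total = TP + TN + FP + FN
= 35 + 101 + 38 + 21
= 195
(Predicted positive: 73, predicted negative: 122)

195


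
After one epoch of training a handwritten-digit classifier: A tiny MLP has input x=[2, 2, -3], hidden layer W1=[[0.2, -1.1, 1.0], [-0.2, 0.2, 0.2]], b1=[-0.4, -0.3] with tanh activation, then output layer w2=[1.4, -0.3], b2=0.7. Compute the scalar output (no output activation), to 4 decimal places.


z1[0] = (0.2)·(2) + (-1.1)·(2) + (1.0)·(-3) - 0.4 = -5.2
z1[1] = (-0.2)·(2) + (0.2)·(2) + (0.2)·(-3) - 0.3 = -0.9
h = tanh(z1) = [-0.9999, -0.7163]
output = (1.4)·(-0.9999) + (-0.3)·(-0.7163) + 0.7 = -0.485

-0.485


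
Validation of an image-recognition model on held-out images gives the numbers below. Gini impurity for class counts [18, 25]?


Probabilities: [18/43, 25/43] ≈ [0.4186, 0.5814]
Σpᵢ² = (324 + 625)/43² = 949/1849
Gini = 1 - Σpᵢ² = 1 - 949/1849 = 0.4867

0.4867


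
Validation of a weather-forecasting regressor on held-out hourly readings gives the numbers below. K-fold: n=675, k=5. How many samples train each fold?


Fold size = 675/5 = 135
Training per fold = 675 - 135 = 540

540


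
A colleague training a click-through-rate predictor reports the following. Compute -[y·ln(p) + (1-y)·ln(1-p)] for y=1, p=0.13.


BCE = -[y·ln(p) + (1-y)·ln(1-p)]
= -1·ln(0.13) - 0
= -ln(0.13) = 2.0402

2.0402


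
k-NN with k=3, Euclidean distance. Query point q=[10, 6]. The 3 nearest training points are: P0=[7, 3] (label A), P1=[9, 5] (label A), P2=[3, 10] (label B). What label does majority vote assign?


d(q,P0) = 4.2426  (label A)
d(q,P1) = 1.4142  (label A)
d(q,P2) = 8.0623  (label B)
Votes: A=2, B=1
Majority → A

A


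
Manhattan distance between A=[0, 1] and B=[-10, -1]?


d = |0+ 10| + |1+ 1|
  = 10 + 2
  = 12

12


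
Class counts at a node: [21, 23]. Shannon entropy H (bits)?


Probabilities: [21/44, 23/44] ≈ [0.4773, 0.5227]
H = -((21/44)·log₂(21/44) + (23/44)·log₂(23/44))
  = 0.9985 bits

0.9985 bits


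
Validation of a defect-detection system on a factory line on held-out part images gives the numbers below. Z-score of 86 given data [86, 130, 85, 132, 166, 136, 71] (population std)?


μ = 115.1429, σ = 32.1444
z = (86 - 115.1429)/32.1444 = -0.9066

-0.9066


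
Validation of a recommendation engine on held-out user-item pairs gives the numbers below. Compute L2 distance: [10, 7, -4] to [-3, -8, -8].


d = √((10+ 3)² + (7+ 8)² + (-4+ 8)²)
  = √(169 + 225 + 16)
  = √410 = 20.2485

20.2485


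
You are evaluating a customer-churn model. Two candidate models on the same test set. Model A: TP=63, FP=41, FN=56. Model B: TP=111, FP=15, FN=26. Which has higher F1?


Model A: P=63/104=0.6058, R=63/119=0.5294, F1=2PR/(P+R)=2TP/(2TP+FP+FN)=126/223=0.565
Model B: P=111/126=0.881, R=111/137=0.8102, F1=2PR/(P+R)=2TP/(2TP+FP+FN)=222/263=0.8441
0.565 < 0.8441 → Model B

Model B


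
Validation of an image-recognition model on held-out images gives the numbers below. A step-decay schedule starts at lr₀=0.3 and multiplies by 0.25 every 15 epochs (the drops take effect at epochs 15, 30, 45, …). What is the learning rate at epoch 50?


n_drops = ⌊50/15⌋ = 3
lr = 0.3·0.25^3 = 0.3·0.015625 = 0.0046875

0.0046875


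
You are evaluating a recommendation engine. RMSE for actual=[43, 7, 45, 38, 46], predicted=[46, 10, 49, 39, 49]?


MSE = 44/5 = 8.8
RMSE = √(44/5) = 2.9665

2.9665


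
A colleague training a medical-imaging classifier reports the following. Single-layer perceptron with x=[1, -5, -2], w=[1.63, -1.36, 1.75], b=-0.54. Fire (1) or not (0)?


z = (1)·(1.63) + (-5)·(-1.36) + (-2)·(1.75) - 0.54
  = 4.39
step(z) = 1 (z≥0)

1


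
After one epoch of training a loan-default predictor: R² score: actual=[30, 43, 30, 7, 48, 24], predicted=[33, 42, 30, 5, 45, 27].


ȳ = 30.3333
SS_res = Σ(y-ŷ)² = 32
SS_tot = Σ(y-ȳ)² = 1057.33
R² = 1 - SS_res/SS_tot = 1 - 0.0303 = 0.9697

0.9697


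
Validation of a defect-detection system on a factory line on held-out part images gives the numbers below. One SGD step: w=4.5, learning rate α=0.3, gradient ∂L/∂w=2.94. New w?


w_new = w - α·∇
= 4.5 - 0.3·2.94
= 4.5 - 0.882
= 3.618

3.618


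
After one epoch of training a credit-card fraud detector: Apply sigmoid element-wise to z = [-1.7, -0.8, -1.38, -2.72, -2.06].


σ(-1.7) = 1/(1+e^1.7) = 0.1545
σ(-0.8) = 1/(1+e^0.8) = 0.31
σ(-1.38) = 1/(1+e^1.38) = 0.201
σ(-2.72) = 1/(1+e^2.72) = 0.0618
σ(-2.06) = 1/(1+e^2.06) = 0.113
result = [0.1545, 0.31, 0.201, 0.0618, 0.113]

[0.1545, 0.31, 0.201, 0.0618, 0.113]


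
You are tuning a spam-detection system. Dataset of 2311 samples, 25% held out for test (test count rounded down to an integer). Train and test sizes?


Test = ⌊2311·25/100⌋ = 577
Train = 2311 - 577 = 1734

Train: 1734, Test: 577


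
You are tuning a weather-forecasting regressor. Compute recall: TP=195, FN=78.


Recall = TP/(TP+FN)
= 195/(195+78)
= 195/273 = 71.43%

71.43%


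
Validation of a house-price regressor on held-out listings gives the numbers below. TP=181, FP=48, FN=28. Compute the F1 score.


Precision = 181/229 = 0.7904
Recall = 181/209 = 0.866
F1 = 2·P·R/(P+R) = 2·TP/(2·TP+FP+FN) = 362/(362+48+28) = 362/438 = 0.8265

0.8265


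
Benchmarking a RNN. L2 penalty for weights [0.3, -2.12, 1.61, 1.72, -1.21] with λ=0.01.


‖w‖₂² = (0.3)² + (-2.12)² + (1.61)² + (1.72)² + (-1.21)²
     = 0.09 + 4.4944 + 2.5921 + 2.9584 + 1.4641
     = 11.599
λ·‖w‖₂² = 0.01·11.599 = 0.11599

0.11599


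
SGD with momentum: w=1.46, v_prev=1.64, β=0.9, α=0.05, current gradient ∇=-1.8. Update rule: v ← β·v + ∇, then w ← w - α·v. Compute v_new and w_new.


v_new = 0.9·1.64 - 1.8 = 1.476 - 1.8 = -0.324
w_new = 1.46 - 0.05·-0.324 = 1.46 + 0.0162 = 1.4762

v_new=-0.324, w_new=1.4762


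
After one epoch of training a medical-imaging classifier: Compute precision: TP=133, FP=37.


Precision = TP/(TP+FP)
= 133/(133+37)
= 133/170 = 78.24%

78.24%


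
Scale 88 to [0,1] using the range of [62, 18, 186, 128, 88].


min=18, max=186
(88-18)/(186-18) = 70/168 = 0.4167

0.4167


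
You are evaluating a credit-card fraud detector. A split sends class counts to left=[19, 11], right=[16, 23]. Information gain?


Parent = [35, 34], H_parent = 0.9998
H_left = 0.9481 (n=30), H_right = 0.9766 (n=39)
H_children = (30/69)·0.9481 + (39/69)·0.9766 = 0.9642
IG = 0.9998 - 0.9642 = 0.0356

0.0356


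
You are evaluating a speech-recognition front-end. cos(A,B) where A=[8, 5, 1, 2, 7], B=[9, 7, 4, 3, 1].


A·B = 8·9 + 5·7 + 1·4 + 2·3 + 7·1 = 124
‖A‖ = √143 = 11.9583, ‖B‖ = √156 = 12.49
cos = 124/(√143·√156) = 124/√22308 = 0.8302

0.8302


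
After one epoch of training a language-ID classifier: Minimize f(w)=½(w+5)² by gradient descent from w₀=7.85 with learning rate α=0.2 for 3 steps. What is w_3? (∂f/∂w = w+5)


step 1: grad = 7.85+5 = 12.85; w = 7.85 - 0.2·(12.85) = 5.28
step 2: grad = 5.28+5 = 10.28; w = 5.28 - 0.2·(10.28) = 3.224
step 3: grad = 3.224+5 = 8.224; w = 3.224 - 0.2·(8.224) = 1.5792

1.5792


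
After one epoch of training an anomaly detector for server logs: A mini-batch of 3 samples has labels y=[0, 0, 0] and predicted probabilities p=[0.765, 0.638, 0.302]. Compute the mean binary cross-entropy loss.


L[0] = -ln(1-0.765) = -ln(0.235) = 1.4482
L[1] = -ln(1-0.638) = -ln(0.362) = 1.0161
L[2] = -ln(1-0.302) = -ln(0.698) = 0.3595
mean = (1.4482 + 1.0161 + 0.3595)/3 = 0.9413

0.9413


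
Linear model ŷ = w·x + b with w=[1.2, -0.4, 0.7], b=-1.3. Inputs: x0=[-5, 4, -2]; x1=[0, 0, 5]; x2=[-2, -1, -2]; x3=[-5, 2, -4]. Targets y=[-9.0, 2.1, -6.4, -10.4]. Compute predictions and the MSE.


ŷ0 = (1.2)·(-5) + (-0.4)·(4) + (0.7)·(-2) - 1.3 = -10.3
ŷ1 = (1.2)·(0) + (-0.4)·(0) + (0.7)·(5) - 1.3 = 2.2
ŷ2 = (1.2)·(-2) + (-0.4)·(-1) + (0.7)·(-2) - 1.3 = -4.7
ŷ3 = (1.2)·(-5) + (-0.4)·(2) + (0.7)·(-4) - 1.3 = -10.9
errors² = [1.69, 0.01, 2.89, 0.25]
MSE = 4.8400/4 = 1.21

1.21


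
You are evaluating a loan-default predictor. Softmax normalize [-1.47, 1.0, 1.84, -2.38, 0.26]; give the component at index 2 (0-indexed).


Exponentials: e^-1.47=0.2299, e^1.0=2.7183, e^1.84=6.2965, e^-2.38=0.0926, e^0.26=1.2969
Sum = 10.6342
Softmax = [0.0216, 0.2556, 0.5921, 0.0087, 0.122]
p[2] = 6.2965/10.6342 = 0.5921

0.5921


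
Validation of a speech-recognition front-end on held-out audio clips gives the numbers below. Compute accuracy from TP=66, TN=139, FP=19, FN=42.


Accuracy = (TP+TN)/(TP+TN+FP+FN)
= (66+139)/(266)
= 205/266 = 77.07%

77.07%


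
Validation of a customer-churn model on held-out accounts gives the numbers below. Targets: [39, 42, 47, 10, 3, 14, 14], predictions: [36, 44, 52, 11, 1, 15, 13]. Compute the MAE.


Absolute errors: |39-36|=3, |42-44|=2, |47-52|=5, |10-11|=1, |3-1|=2, |14-15|=1, |14-13|=1
Sum = 15
MAE = 15/7 = 15/7

15/7


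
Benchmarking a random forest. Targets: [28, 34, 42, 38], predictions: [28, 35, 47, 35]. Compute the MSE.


Squared errors: (28-28)²=0, (34-35)²=1, (42-47)²=25, (38-35)²=9
Sum = 35
MSE = 35/4 = 35/4

35/4


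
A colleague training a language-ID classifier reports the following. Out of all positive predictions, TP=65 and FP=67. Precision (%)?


Precision = TP/(TP+FP)
= 65/(65+67)
= 65/132 = 49.24%

49.24%


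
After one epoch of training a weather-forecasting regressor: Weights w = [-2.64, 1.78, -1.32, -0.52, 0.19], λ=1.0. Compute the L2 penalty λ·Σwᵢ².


‖w‖₂² = (-2.64)² + (1.78)² + (-1.32)² + (-0.52)² + (0.19)²
     = 6.9696 + 3.1684 + 1.7424 + 0.2704 + 0.0361
     = 12.1869
λ·‖w‖₂² = 1.0·12.1869 = 12.1869

12.1869


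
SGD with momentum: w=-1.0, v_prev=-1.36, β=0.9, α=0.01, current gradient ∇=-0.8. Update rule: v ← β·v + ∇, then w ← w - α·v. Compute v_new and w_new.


v_new = 0.9·-1.36 - 0.8 = -1.224 - 0.8 = -2.024
w_new = -1.0 - 0.01·-2.024 = -1.0 + 0.02024 = -0.97976

v_new=-2.024, w_new=-0.97976


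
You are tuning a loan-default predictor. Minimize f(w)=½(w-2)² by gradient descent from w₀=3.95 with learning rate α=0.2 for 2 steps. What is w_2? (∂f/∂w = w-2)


step 1: grad = 3.95-2 = 1.95; w = 3.95 - 0.2·(1.95) = 3.56
step 2: grad = 3.56-2 = 1.56; w = 3.56 - 0.2·(1.56) = 3.248

3.248


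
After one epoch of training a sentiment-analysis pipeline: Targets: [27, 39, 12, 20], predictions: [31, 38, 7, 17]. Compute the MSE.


Squared errors: (27-31)²=16, (39-38)²=1, (12-7)²=25, (20-17)²=9
Sum = 51
MSE = 51/4 = 51/4

51/4


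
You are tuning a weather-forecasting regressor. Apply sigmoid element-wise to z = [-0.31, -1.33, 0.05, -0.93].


σ(-0.31) = 1/(1+e^0.31) = 0.4231
σ(-1.33) = 1/(1+e^1.33) = 0.2092
σ(0.05) = 1/(1+e^-0.05) = 0.5125
σ(-0.93) = 1/(1+e^0.93) = 0.2829
result = [0.4231, 0.2092, 0.5125, 0.2829]

[0.4231, 0.2092, 0.5125, 0.2829]


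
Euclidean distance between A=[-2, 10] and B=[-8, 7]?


d = √((-2+ 8)² + (10-7)²)
  = √(36 + 9)
  = √45 = 6.7082

6.7082


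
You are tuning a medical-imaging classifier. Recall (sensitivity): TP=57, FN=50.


Recall = TP/(TP+FN)
= 57/(57+50)
= 57/107 = 53.27%

53.27%


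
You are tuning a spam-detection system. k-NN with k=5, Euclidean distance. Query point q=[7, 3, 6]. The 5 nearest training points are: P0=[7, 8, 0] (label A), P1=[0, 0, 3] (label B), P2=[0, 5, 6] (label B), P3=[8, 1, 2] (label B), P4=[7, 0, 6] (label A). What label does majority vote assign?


d(q,P0) = 7.8102  (label A)
d(q,P1) = 8.1854  (label B)
d(q,P2) = 7.2801  (label B)
d(q,P3) = 4.5826  (label B)
d(q,P4) = 3.0  (label A)
Votes: A=2, B=3
Majority → B

B


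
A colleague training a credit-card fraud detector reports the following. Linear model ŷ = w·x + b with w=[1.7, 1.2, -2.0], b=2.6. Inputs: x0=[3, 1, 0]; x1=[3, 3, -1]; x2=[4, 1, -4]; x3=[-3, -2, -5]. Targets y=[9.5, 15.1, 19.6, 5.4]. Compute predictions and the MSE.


ŷ0 = (1.7)·(3) + (1.2)·(1) + (-2.0)·(0) + 2.6 = 8.9
ŷ1 = (1.7)·(3) + (1.2)·(3) + (-2.0)·(-1) + 2.6 = 13.3
ŷ2 = (1.7)·(4) + (1.2)·(1) + (-2.0)·(-4) + 2.6 = 18.6
ŷ3 = (1.7)·(-3) + (1.2)·(-2) + (-2.0)·(-5) + 2.6 = 5.1
errors² = [0.36, 3.24, 1.0, 0.09]
MSE = 4.6900/4 = 1.1725

1.1725


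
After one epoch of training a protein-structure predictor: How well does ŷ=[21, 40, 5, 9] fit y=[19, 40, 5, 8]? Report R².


ȳ = 18
SS_res = Σ(y-ŷ)² = 5
SS_tot = Σ(y-ȳ)² = 754
R² = 1 - SS_res/SS_tot = 1 - 0.0066 = 0.9934

0.9934


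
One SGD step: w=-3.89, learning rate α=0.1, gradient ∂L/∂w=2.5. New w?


w_new = w - α·∇
= -3.89 - 0.1·2.5
= -3.89 - 0.25
= -4.14

-4.14


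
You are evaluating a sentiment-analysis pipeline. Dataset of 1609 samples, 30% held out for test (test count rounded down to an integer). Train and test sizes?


Test = ⌊1609·30/100⌋ = 482
Train = 1609 - 482 = 1127

Train: 1127, Test: 482


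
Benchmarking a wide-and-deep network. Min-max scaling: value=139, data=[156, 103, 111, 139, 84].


min=84, max=156
(139-84)/(156-84) = 55/72 = 0.7639

0.7639


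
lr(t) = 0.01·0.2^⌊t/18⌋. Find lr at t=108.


n_drops = ⌊108/18⌋ = 6
lr = 0.01·0.2^6 = 0.01·0.000064 = 0.00000064

0.00000064


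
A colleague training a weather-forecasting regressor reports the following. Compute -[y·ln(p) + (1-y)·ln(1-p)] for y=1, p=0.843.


BCE = -[y·ln(p) + (1-y)·ln(1-p)]
= -1·ln(0.843) - 0
= -ln(0.843) = 0.1708

0.1708


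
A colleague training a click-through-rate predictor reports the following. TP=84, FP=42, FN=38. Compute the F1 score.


Precision = 84/126 = 0.6667
Recall = 84/122 = 0.6885
F1 = 2·P·R/(P+R) = 2·TP/(2·TP+FP+FN) = 168/(168+42+38) = 168/248 = 0.6774

0.6774


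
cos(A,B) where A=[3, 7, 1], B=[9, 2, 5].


A·B = 3·9 + 7·2 + 1·5 = 46
‖A‖ = √59 = 7.6811, ‖B‖ = √110 = 10.4881
cos = 46/(√59·√110) = 46/√6490 = 0.571

0.571


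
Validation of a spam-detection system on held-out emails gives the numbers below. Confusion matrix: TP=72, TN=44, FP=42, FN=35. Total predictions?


Total = TP + TN + FP + FN
= 72 + 44 + 42 + 35
= 193
(Predicted positive: 114, predicted negative: 79)

193


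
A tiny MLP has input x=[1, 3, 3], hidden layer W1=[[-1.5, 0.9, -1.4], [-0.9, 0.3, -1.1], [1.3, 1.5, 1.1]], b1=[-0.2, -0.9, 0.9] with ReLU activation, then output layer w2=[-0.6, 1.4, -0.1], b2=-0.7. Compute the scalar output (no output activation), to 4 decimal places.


z1[0] = (-1.5)·(1) + (0.9)·(3) + (-1.4)·(3) - 0.2 = -3.2
z1[1] = (-0.9)·(1) + (0.3)·(3) + (-1.1)·(3) - 0.9 = -4.2
z1[2] = (1.3)·(1) + (1.5)·(3) + (1.1)·(3) + 0.9 = 10.0
h = ReLU(z1) = [0.0, 0.0, 10.0]
output = (-0.6)·(0.0) + (1.4)·(0.0) + (-0.1)·(10.0) - 0.7 = -1.7

-1.7


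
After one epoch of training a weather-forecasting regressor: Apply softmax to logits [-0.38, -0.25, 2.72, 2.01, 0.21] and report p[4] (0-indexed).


Exponentials: e^-0.38=0.6839, e^-0.25=0.7788, e^2.72=15.1803, e^2.01=7.4633, e^0.21=1.2337
Sum = 25.34
Softmax = [0.027, 0.0307, 0.5991, 0.2945, 0.0487]
p[4] = 1.2337/25.34 = 0.0487

0.0487


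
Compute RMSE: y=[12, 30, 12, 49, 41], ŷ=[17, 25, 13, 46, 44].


MSE = 69/5 = 13.8
RMSE = √(69/5) = 3.7148

3.7148


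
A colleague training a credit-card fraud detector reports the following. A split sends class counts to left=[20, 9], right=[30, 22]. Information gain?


Parent = [50, 31], H_parent = 0.9599
H_left = 0.8936 (n=29), H_right = 0.9829 (n=52)
H_children = (29/81)·0.8936 + (52/81)·0.9829 = 0.9509
IG = 0.9599 - 0.9509 = 0.009

0.009


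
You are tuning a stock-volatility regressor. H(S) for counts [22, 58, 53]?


Probabilities: [22/133, 58/133, 53/133] ≈ [0.1654, 0.4361, 0.3985]
H = -((22/133)·log₂(22/133) + (58/133)·log₂(58/133) + (53/133)·log₂(53/133))
  = 1.4805 bits

1.4805 bits


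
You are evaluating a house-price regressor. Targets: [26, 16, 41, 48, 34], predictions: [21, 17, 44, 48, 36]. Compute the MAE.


Absolute errors: |26-21|=5, |16-17|=1, |41-44|=3, |48-48|=0, |34-36|=2
Sum = 11
MAE = 11/5 = 11/5

11/5


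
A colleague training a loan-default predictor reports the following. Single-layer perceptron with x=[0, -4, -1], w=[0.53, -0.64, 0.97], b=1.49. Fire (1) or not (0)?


z = (0)·(0.53) + (-4)·(-0.64) + (-1)·(0.97) + 1.49
  = 3.08
step(z) = 1 (z≥0)

1


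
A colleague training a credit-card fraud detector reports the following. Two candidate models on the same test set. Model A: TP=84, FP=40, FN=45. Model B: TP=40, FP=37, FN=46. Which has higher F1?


Model A: P=84/124=0.6774, R=84/129=0.6512, F1=2PR/(P+R)=2TP/(2TP+FP+FN)=168/253=0.664
Model B: P=40/77=0.5195, R=40/86=0.4651, F1=2PR/(P+R)=2TP/(2TP+FP+FN)=80/163=0.4908
0.664 > 0.4908 → Model A

Model A


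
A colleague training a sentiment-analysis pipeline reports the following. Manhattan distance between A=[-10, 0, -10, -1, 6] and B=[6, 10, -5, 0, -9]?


d = |-10-6| + |0-10| + |-10+ 5| + |-1-0| + |6+ 9|
  = 16 + 10 + 5 + 1 + 15
  = 47

47


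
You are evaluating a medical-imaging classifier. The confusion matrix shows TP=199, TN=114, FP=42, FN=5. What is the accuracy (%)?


Accuracy = (TP+TN)/(TP+TN+FP+FN)
= (199+114)/(360)
= 313/360 = 86.94%

86.94%


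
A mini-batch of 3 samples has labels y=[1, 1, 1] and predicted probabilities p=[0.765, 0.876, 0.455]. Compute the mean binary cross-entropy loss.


L[0] = -ln(0.765) = 0.2679
L[1] = -ln(0.876) = 0.1324
L[2] = -ln(0.455) = 0.7875
mean = (0.2679 + 0.1324 + 0.7875)/3 = 0.3959

0.3959


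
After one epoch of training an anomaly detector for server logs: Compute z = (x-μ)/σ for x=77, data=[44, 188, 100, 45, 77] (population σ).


μ = 90.8, σ = 52.9354
z = (77 - 90.8)/52.9354 = -0.2607

-0.2607


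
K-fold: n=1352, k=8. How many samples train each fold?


Fold size = 1352/8 = 169
Training per fold = 1352 - 169 = 1183

1183


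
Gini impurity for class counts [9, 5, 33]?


Probabilities: [9/47, 5/47, 33/47] ≈ [0.1915, 0.1064, 0.7021]
Σpᵢ² = (81 + 25 + 1089)/47² = 1195/2209
Gini = 1 - Σpᵢ² = 1 - 1195/2209 = 0.459

0.459


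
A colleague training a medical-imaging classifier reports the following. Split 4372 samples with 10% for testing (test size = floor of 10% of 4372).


Test = ⌊4372·10/100⌋ = 437
Train = 4372 - 437 = 3935

Train: 3935, Test: 437


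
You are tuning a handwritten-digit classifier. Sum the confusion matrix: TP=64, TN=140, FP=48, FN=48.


Total = TP + TN + FP + FN
= 64 + 140 + 48 + 48
= 300
(Predicted positive: 112, predicted negative: 188)

300


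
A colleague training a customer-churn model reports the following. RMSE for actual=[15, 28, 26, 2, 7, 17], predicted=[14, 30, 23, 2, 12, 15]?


MSE = 43/6 = 7.1667
RMSE = √(43/6) = 2.6771

2.6771


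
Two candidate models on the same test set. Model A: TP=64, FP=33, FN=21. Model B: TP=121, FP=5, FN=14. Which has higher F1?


Model A: P=64/97=0.6598, R=64/85=0.7529, F1=2PR/(P+R)=2TP/(2TP+FP+FN)=128/182=0.7033
Model B: P=121/126=0.9603, R=121/135=0.8963, F1=2PR/(P+R)=2TP/(2TP+FP+FN)=242/261=0.9272
0.7033 < 0.9272 → Model B

Model B


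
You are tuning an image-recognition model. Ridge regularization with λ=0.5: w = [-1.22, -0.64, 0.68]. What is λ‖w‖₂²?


‖w‖₂² = (-1.22)² + (-0.64)² + (0.68)²
     = 1.4884 + 0.4096 + 0.4624
     = 2.3604
λ·‖w‖₂² = 0.5·2.3604 = 1.1802

1.1802


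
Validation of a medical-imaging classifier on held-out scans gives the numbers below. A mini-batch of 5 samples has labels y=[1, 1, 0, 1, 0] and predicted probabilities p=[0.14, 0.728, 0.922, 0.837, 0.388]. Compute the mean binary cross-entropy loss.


L[0] = -ln(0.14) = 1.9661
L[1] = -ln(0.728) = 0.3175
L[2] = -ln(1-0.922) = -ln(0.078) = 2.551
L[3] = -ln(0.837) = 0.1779
L[4] = -ln(1-0.388) = -ln(0.612) = 0.491
mean = (1.9661 + 0.3175 + 2.551 + 0.1779 + 0.491)/5 = 1.1007

1.1007


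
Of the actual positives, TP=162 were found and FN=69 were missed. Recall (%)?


Recall = TP/(TP+FN)
= 162/(162+69)
= 162/231 = 70.13%

70.13%


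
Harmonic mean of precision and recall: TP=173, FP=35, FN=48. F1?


Precision = 173/208 = 0.8317
Recall = 173/221 = 0.7828
F1 = 2·P·R/(P+R) = 2·TP/(2·TP+FP+FN) = 346/(346+35+48) = 346/429 = 0.8065

0.8065


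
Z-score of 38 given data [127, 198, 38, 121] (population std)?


μ = 121, σ = 56.6877
z = (38 - 121)/56.6877 = -1.4642

-1.4642


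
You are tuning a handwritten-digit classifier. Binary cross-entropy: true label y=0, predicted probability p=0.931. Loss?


BCE = -[y·ln(p) + (1-y)·ln(1-p)]
= -0 - 1·ln(1-0.931)
= -ln(0.069) = 2.6736

2.6736


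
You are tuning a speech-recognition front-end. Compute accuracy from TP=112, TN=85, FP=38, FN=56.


Accuracy = (TP+TN)/(TP+TN+FP+FN)
= (112+85)/(291)
= 197/291 = 67.7%

67.7%


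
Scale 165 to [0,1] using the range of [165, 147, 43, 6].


min=6, max=165
(165-6)/(165-6) = 159/159 = 1.0

1.0


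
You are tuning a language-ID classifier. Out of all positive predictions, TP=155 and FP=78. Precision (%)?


Precision = TP/(TP+FP)
= 155/(155+78)
= 155/233 = 66.52%

66.52%


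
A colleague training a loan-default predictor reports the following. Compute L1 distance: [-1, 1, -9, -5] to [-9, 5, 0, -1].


d = |-1+ 9| + |1-5| + |-9-0| + |-5+ 1|
  = 8 + 4 + 9 + 4
  = 25

25


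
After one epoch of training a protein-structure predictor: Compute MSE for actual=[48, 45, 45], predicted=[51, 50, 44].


Squared errors: (48-51)²=9, (45-50)²=25, (45-44)²=1
Sum = 35
MSE = 35/3 = 35/3

35/3


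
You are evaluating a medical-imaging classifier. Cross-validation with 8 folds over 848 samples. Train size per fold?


Fold size = 848/8 = 106
Training per fold = 848 - 106 = 742

742


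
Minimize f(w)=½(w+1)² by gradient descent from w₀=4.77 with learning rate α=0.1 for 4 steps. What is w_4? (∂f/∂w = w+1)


step 1: grad = 4.77+1 = 5.77; w = 4.77 - 0.1·(5.77) = 4.193
step 2: grad = 4.193+1 = 5.193; w = 4.193 - 0.1·(5.193) = 3.6737
step 3: grad = 3.6737+1 = 4.6737; w = 3.6737 - 0.1·(4.6737) = 3.20633
step 4: grad = 3.20633+1 = 4.20633; w = 3.20633 - 0.1·(4.20633) = 2.785697

2.785697


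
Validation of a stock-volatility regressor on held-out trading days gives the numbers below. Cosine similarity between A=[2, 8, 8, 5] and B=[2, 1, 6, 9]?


A·B = 2·2 + 8·1 + 8·6 + 5·9 = 105
‖A‖ = √157 = 12.53, ‖B‖ = √122 = 11.0454
cos = 105/(√157·√122) = 105/√19154 = 0.7587

0.7587


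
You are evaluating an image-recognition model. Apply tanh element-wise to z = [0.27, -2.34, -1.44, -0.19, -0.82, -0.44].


tanh(0.27) = 0.2636
tanh(-2.34) = -0.9816
tanh(-1.44) = -0.8937
tanh(-0.19) = -0.1877
tanh(-0.82) = -0.6751
tanh(-0.44) = -0.4136
result = [0.2636, -0.9816, -0.8937, -0.1877, -0.6751, -0.4136]

[0.2636, -0.9816, -0.8937, -0.1877, -0.6751, -0.4136]


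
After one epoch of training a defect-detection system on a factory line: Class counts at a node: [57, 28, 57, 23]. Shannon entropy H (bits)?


Probabilities: [57/165, 28/165, 57/165, 23/165] ≈ [0.3455, 0.1697, 0.3455, 0.1394]
H = -((57/165)·log₂(57/165) + (28/165)·log₂(28/165) + (57/165)·log₂(57/165) + (23/165)·log₂(23/165))
  = 1.89 bits

1.89 bits


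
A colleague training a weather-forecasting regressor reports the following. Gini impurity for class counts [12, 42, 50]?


Probabilities: [12/104, 42/104, 50/104] ≈ [0.1154, 0.4038, 0.4808]
Σpᵢ² = (144 + 1764 + 2500)/104² = 4408/10816
Gini = 1 - Σpᵢ² = 1 - 4408/10816 = 0.5925

0.5925


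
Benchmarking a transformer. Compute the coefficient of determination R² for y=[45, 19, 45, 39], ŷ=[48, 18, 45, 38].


ȳ = 37
SS_res = Σ(y-ŷ)² = 11
SS_tot = Σ(y-ȳ)² = 456
R² = 1 - SS_res/SS_tot = 1 - 0.0241 = 0.9759

0.9759


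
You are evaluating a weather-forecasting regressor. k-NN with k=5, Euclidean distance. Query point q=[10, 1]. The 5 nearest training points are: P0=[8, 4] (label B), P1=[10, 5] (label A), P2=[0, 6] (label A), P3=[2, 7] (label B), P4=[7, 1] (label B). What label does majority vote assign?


d(q,P0) = 3.6056  (label B)
d(q,P1) = 4.0  (label A)
d(q,P2) = 11.1803  (label A)
d(q,P3) = 10.0  (label B)
d(q,P4) = 3.0  (label B)
Votes: A=2, B=3
Majority → B

B


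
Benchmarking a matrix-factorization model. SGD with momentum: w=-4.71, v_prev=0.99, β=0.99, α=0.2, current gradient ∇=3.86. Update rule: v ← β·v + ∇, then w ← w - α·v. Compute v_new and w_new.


v_new = 0.99·0.99 + 3.86 = 0.9801 + 3.86 = 4.8401
w_new = -4.71 - 0.2·4.8401 = -4.71 - 0.96802 = -5.67802

v_new=4.8401, w_new=-5.67802


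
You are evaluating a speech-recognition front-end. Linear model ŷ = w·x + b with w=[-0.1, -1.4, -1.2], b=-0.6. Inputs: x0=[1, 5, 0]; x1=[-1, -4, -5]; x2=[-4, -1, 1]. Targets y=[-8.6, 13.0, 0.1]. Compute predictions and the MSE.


ŷ0 = (-0.1)·(1) + (-1.4)·(5) + (-1.2)·(0) - 0.6 = -7.7
ŷ1 = (-0.1)·(-1) + (-1.4)·(-4) + (-1.2)·(-5) - 0.6 = 11.1
ŷ2 = (-0.1)·(-4) + (-1.4)·(-1) + (-1.2)·(1) - 0.6 = 0.0
errors² = [0.81, 3.61, 0.01]
MSE = 4.4300/3 = 1.4767

1.4767


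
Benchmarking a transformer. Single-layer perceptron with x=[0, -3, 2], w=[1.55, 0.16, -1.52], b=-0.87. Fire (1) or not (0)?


z = (0)·(1.55) + (-3)·(0.16) + (2)·(-1.52) - 0.87
  = -4.39
step(z) = 0 (z<0)

0


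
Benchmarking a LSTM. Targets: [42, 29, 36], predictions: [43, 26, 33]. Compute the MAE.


Absolute errors: |42-43|=1, |29-26|=3, |36-33|=3
Sum = 7
MAE = 7/3 = 7/3

7/3


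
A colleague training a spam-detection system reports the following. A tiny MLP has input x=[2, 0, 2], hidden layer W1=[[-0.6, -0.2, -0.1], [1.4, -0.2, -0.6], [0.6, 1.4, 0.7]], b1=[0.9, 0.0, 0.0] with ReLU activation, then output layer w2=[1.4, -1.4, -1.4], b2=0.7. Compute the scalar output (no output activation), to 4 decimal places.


z1[0] = (-0.6)·(2) + (-0.2)·(0) + (-0.1)·(2) + 0.9 = -0.5
z1[1] = (1.4)·(2) + (-0.2)·(0) + (-0.6)·(2) + 0.0 = 1.6
z1[2] = (0.6)·(2) + (1.4)·(0) + (0.7)·(2) + 0.0 = 2.6
h = ReLU(z1) = [0.0, 1.6, 2.6]
output = (1.4)·(0.0) + (-1.4)·(1.6) + (-1.4)·(2.6) + 0.7 = -5.18

-5.18


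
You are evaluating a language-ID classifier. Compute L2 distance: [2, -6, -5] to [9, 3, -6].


d = √((2-9)² + (-6-3)² + (-5+ 6)²)
  = √(49 + 81 + 1)
  = √131 = 11.4455

11.4455


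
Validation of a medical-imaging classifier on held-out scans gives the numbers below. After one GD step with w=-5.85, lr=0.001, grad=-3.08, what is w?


w_new = w - α·∇
= -5.85 - 0.001·-3.08
= -5.85 + 0.00308
= -5.84692

-5.84692


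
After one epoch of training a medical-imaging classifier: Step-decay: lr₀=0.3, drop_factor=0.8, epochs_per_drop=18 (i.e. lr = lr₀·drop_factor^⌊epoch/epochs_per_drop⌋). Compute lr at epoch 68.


n_drops = ⌊68/18⌋ = 3
lr = 0.3·0.8^3 = 0.3·0.512 = 0.1536

0.1536


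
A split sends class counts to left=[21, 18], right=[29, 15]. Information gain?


Parent = [50, 33], H_parent = 0.9695
H_left = 0.9957 (n=39), H_right = 0.9257 (n=44)
H_children = (39/83)·0.9957 + (44/83)·0.9257 = 0.9586
IG = 0.9695 - 0.9586 = 0.0109

0.0109


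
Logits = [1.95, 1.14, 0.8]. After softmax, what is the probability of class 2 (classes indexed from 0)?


Exponentials: e^1.95=7.0287, e^1.14=3.1268, e^0.8=2.2255
Sum = 12.381
Softmax = [0.5677, 0.2525, 0.1798]
p[2] = 2.2255/12.381 = 0.1798

0.1798


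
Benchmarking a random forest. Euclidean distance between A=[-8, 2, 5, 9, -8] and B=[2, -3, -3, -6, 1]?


d = √((-8-2)² + (2+ 3)² + (5+ 3)² + (9+ 6)² + (-8-1)²)
  = √(100 + 25 + 64 + 225 + 81)
  = √495 = 22.2486

22.2486


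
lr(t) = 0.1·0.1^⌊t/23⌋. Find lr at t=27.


n_drops = ⌊27/23⌋ = 1
lr = 0.1·0.1^1 = 0.1·0.1 = 0.01

0.01


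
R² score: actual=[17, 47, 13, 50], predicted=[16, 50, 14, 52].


ȳ = 31.75
SS_res = Σ(y-ŷ)² = 15
SS_tot = Σ(y-ȳ)² = 1134.75
R² = 1 - SS_res/SS_tot = 1 - 0.0132 = 0.9868

0.9868


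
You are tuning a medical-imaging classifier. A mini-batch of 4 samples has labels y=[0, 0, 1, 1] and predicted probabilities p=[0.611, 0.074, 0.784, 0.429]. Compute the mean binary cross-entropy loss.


L[0] = -ln(1-0.611) = -ln(0.389) = 0.9442
L[1] = -ln(1-0.074) = -ln(0.926) = 0.0769
L[2] = -ln(0.784) = 0.2433
L[3] = -ln(0.429) = 0.8463
mean = (0.9442 + 0.0769 + 0.2433 + 0.8463)/4 = 0.5277

0.5277


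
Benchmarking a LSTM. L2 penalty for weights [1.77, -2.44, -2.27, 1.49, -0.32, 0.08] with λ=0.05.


‖w‖₂² = (1.77)² + (-2.44)² + (-2.27)² + (1.49)² + (-0.32)² + (0.08)²
     = 3.1329 + 5.9536 + 5.1529 + 2.2201 + 0.1024 + 0.0064
     = 16.5683
λ·‖w‖₂² = 0.05·16.5683 = 0.828415

0.828415


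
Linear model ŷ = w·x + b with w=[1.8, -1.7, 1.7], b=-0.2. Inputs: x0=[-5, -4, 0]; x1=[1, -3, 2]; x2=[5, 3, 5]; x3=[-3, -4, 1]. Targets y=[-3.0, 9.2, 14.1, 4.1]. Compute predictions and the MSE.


ŷ0 = (1.8)·(-5) + (-1.7)·(-4) + (1.7)·(0) - 0.2 = -2.4
ŷ1 = (1.8)·(1) + (-1.7)·(-3) + (1.7)·(2) - 0.2 = 10.1
ŷ2 = (1.8)·(5) + (-1.7)·(3) + (1.7)·(5) - 0.2 = 12.2
ŷ3 = (1.8)·(-3) + (-1.7)·(-4) + (1.7)·(1) - 0.2 = 2.9
errors² = [0.36, 0.81, 3.61, 1.44]
MSE = 6.2200/4 = 1.555

1.555


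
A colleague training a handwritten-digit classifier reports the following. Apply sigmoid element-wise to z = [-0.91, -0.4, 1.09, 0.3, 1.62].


σ(-0.91) = 1/(1+e^0.91) = 0.287
σ(-0.4) = 1/(1+e^0.4) = 0.4013
σ(1.09) = 1/(1+e^-1.09) = 0.7484
σ(0.3) = 1/(1+e^-0.3) = 0.5744
σ(1.62) = 1/(1+e^-1.62) = 0.8348
result = [0.287, 0.4013, 0.7484, 0.5744, 0.8348]

[0.287, 0.4013, 0.7484, 0.5744, 0.8348]


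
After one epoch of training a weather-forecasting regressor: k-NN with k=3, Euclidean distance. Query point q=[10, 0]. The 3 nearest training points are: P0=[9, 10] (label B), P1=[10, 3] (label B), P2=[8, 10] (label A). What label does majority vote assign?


d(q,P0) = 10.0499  (label B)
d(q,P1) = 3.0  (label B)
d(q,P2) = 10.198  (label A)
Votes: A=1, B=2
Majority → B

B


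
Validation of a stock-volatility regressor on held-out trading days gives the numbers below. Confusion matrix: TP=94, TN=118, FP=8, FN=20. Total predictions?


Total = TP + TN + FP + FN
= 94 + 118 + 8 + 20
= 240
(Predicted positive: 102, predicted negative: 138)

240


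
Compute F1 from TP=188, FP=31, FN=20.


Precision = 188/219 = 0.8584
Recall = 188/208 = 0.9038
F1 = 2·P·R/(P+R) = 2·TP/(2·TP+FP+FN) = 376/(376+31+20) = 376/427 = 0.8806

0.8806


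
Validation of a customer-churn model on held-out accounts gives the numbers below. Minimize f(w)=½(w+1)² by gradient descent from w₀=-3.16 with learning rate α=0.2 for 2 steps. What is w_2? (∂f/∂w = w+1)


step 1: grad = -3.16+1 = -2.16; w = -3.16 - 0.2·(-2.16) = -2.728
step 2: grad = -2.728+1 = -1.728; w = -2.728 - 0.2·(-1.728) = -2.3824

-2.3824


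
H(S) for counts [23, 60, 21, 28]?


Probabilities: [23/132, 60/132, 21/132, 28/132] ≈ [0.1742, 0.4545, 0.1591, 0.2121]
H = -((23/132)·log₂(23/132) + (60/132)·log₂(60/132) + (21/132)·log₂(21/132) + (28/132)·log₂(28/132))
  = 1.8527 bits

1.8527 bits


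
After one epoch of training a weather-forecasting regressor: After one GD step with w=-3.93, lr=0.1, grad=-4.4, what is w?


w_new = w - α·∇
= -3.93 - 0.1·-4.4
= -3.93 + 0.44
= -3.49

-3.49


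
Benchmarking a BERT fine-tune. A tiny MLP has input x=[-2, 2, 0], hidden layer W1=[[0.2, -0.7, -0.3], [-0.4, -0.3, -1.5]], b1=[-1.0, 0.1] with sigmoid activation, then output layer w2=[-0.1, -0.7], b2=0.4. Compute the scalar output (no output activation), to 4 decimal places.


z1[0] = (0.2)·(-2) + (-0.7)·(2) + (-0.3)·(0) - 1.0 = -2.8
z1[1] = (-0.4)·(-2) + (-0.3)·(2) + (-1.5)·(0) + 0.1 = 0.3
h = sigmoid(z1) = [0.0573, 0.5744]
output = (-0.1)·(0.0573) + (-0.7)·(0.5744) + 0.4 = -0.0078

-0.0078


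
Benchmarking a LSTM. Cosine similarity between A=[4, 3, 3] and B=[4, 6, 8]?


A·B = 4·4 + 3·6 + 3·8 = 58
‖A‖ = √34 = 5.831, ‖B‖ = √116 = 10.7703
cos = 58/(√34·√116) = 58/√3944 = 0.9235

0.9235


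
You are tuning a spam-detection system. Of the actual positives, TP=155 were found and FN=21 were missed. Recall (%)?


Recall = TP/(TP+FN)
= 155/(155+21)
= 155/176 = 88.07%

88.07%


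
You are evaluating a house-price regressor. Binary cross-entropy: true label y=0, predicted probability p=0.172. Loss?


BCE = -[y·ln(p) + (1-y)·ln(1-p)]
= -0 - 1·ln(1-0.172)
= -ln(0.828) = 0.1887

0.1887


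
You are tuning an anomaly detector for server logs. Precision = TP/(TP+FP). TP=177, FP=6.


Precision = TP/(TP+FP)
= 177/(177+6)
= 177/183 = 96.72%

96.72%


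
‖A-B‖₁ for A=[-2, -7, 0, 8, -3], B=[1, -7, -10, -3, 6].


d = |-2-1| + |-7+ 7| + |0+ 10| + |8+ 3| + |-3-6|
  = 3 + 0 + 10 + 11 + 9
  = 33

33


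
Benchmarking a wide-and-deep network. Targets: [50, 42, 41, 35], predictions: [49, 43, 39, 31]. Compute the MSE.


Squared errors: (50-49)²=1, (42-43)²=1, (41-39)²=4, (35-31)²=16
Sum = 22
MSE = 22/4 = 11/2

11/2


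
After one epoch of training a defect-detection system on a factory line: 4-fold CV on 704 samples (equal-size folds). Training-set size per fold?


Fold size = 704/4 = 176
Training per fold = 704 - 176 = 528

528


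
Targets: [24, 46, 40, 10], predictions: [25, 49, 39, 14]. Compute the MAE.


Absolute errors: |24-25|=1, |46-49|=3, |40-39|=1, |10-14|=4
Sum = 9
MAE = 9/4 = 9/4

9/4


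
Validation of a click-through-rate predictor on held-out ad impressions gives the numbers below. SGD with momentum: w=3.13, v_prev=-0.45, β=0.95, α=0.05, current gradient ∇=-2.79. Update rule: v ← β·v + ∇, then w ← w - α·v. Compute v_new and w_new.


v_new = 0.95·-0.45 - 2.79 = -0.4275 - 2.79 = -3.2175
w_new = 3.13 - 0.05·-3.2175 = 3.13 + 0.160875 = 3.290875

v_new=-3.2175, w_new=3.290875


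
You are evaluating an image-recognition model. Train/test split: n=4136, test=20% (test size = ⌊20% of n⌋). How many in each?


Test = ⌊4136·20/100⌋ = 827
Train = 4136 - 827 = 3309

Train: 3309, Test: 827


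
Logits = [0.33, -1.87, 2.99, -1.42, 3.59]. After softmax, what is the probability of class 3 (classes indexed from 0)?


Exponentials: e^0.33=1.391, e^-1.87=0.1541, e^2.99=19.8857, e^-1.42=0.2417, e^3.59=36.2341
Sum = 57.9066
Softmax = [0.024, 0.0027, 0.3434, 0.0042, 0.6257]
p[3] = 0.2417/57.9066 = 0.0042

0.0042


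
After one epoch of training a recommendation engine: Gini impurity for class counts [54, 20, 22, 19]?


Probabilities: [54/115, 20/115, 22/115, 19/115] ≈ [0.4696, 0.1739, 0.1913, 0.1652]
Σpᵢ² = (2916 + 400 + 484 + 361)/115² = 4161/13225
Gini = 1 - Σpᵢ² = 1 - 4161/13225 = 0.6854

0.6854


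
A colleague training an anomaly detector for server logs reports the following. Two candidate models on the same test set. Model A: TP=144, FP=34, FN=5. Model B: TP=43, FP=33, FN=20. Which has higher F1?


Model A: P=144/178=0.809, R=144/149=0.9664, F1=2PR/(P+R)=2TP/(2TP+FP+FN)=288/327=0.8807
Model B: P=43/76=0.5658, R=43/63=0.6825, F1=2PR/(P+R)=2TP/(2TP+FP+FN)=86/139=0.6187
0.8807 > 0.6187 → Model A

Model A


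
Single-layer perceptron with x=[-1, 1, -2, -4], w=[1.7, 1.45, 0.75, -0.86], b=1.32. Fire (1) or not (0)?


z = (-1)·(1.7) + (1)·(1.45) + (-2)·(0.75) + (-4)·(-0.86) + 1.32
  = 3.01
step(z) = 1 (z≥0)

1


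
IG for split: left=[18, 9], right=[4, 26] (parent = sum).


Parent = [22, 35], H_parent = 0.9621
H_left = 0.9183 (n=27), H_right = 0.5665 (n=30)
H_children = (27/57)·0.9183 + (30/57)·0.5665 = 0.7331
IG = 0.9621 - 0.7331 = 0.229

0.229


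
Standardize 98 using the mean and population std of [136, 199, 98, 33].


μ = 116.5, σ = 60.21
z = (98 - 116.5)/60.21 = -0.3073

-0.3073


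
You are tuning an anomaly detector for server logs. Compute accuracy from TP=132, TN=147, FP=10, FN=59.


Accuracy = (TP+TN)/(TP+TN+FP+FN)
= (132+147)/(348)
= 279/348 = 80.17%

80.17%


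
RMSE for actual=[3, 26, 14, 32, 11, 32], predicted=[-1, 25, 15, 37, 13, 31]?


MSE = 48/6 = 8
RMSE = √(48/6) = 2.8284

2.8284


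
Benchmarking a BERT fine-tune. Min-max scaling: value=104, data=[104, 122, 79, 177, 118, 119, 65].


min=65, max=177
(104-65)/(177-65) = 39/112 = 0.3482

0.3482


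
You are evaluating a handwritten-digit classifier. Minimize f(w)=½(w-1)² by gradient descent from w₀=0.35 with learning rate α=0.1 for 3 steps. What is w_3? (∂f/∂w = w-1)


step 1: grad = 0.35-1 = -0.65; w = 0.35 - 0.1·(-0.65) = 0.415
step 2: grad = 0.415-1 = -0.585; w = 0.415 - 0.1·(-0.585) = 0.4735
step 3: grad = 0.4735-1 = -0.5265; w = 0.4735 - 0.1·(-0.5265) = 0.52615

0.52615


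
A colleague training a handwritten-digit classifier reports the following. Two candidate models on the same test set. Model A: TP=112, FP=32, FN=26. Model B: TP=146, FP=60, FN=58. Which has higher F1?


Model A: P=112/144=0.7778, R=112/138=0.8116, F1=2PR/(P+R)=2TP/(2TP+FP+FN)=224/282=0.7943
Model B: P=146/206=0.7087, R=146/204=0.7157, F1=2PR/(P+R)=2TP/(2TP+FP+FN)=292/410=0.7122
0.7943 > 0.7122 → Model A

Model A
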